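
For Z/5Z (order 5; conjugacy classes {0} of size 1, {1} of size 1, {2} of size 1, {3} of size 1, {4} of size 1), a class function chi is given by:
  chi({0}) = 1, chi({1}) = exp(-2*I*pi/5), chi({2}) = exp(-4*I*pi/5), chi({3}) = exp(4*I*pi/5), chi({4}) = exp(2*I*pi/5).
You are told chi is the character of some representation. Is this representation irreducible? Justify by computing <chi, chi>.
Irreducible: <chi, chi> = 1.

Solution. <chi, chi> = (1/|G|) sum_C |C| * |chi(C)|^2 = (1/5)[1*|1|^2 + 1*|exp(-2*I*pi/5)|^2 + 1*|exp(-4*I*pi/5)|^2 + 1*|exp(4*I*pi/5)|^2 + 1*|exp(2*I*pi/5)|^2]
  = (1/5)[(1) + (1) + (1) + (1) + (1)] = 5/5 = 1.
(Exp terms are combined using exp(i*s)*conj(exp(i*t)) = exp(i*(s-t)), and sums of them are collapsed using the identity that for every m > 1 the m distinct m-th roots of unity sum to 0, e.g. 1 + exp(2*I*pi/3) + exp(-2*I*pi/3) = 0.)
A character is irreducible iff <chi, chi> = 1, so this representation is irreducible.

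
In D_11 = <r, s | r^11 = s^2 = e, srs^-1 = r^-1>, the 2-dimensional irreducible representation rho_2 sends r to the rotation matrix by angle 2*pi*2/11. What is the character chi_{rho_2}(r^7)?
chi_{rho_2}(r^7) = 2*cos(2*pi*2*7/11) = -2*cos(5*pi/11)

Proof sketch: rho_2(r^7) is rotation by angle 2*pi*2*7/11, whose trace is 2*cos(2*pi*2*7/11) = -2*cos(5*pi/11).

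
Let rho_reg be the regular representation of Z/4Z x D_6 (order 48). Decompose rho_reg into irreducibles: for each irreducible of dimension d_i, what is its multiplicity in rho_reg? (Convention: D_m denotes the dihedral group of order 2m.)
Each irreducible V_i of dimension d_i appears with multiplicity d_i, i.e. rho_reg = (direct sum over all irreducibles V_i) d_i V_i. The irreducible dimensions for Z/4Z x D_6 are 1, 1, 1, 1, 1, 1, 1, 1, 1, 1, 1, 1, 1, 1, 1, 1, 2, 2, 2, 2, 2, 2, 2, 2: 16 irreducibles of dimension 1, each with multiplicity 1; 8 irreducibles of dimension 2, each with multiplicity 2. Total dimension 16*1*1 + 8*2*2 = 48 = |G|.

Justification: General theorem: in the regular representation of a finite group G, each irreducible appears with multiplicity equal to its dimension. Check: dim(rho_reg) = sum d_i^2 = 1 + 1 + 1 + 1 + 1 + 1 + 1 + 1 + 1 + 1 + 1 + 1 + 1 + 1 + 1 + 1 + 4 + 4 + 4 + 4 + 4 + 4 + 4 + 4 = 48 = |G|.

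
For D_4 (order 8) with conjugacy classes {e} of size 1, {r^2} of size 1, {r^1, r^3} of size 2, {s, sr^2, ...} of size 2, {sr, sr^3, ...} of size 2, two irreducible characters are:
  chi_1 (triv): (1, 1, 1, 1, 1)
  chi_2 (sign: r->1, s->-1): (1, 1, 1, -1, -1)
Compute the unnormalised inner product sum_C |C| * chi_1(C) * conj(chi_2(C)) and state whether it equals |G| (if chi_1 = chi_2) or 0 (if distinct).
Sum = 0; so <chi_1, chi_2> = 0 (distinct irreducibles are orthogonal).

Compute term by term over conjugacy classes (|C| * chi_1(C) * conj(chi_2(C))):
  1*(1)*conj(1) + 1*(1)*conj(1) + 2*(1)*conj(1) + 2*(1)*conj(-1) + 2*(1)*conj(-1)
  = (1) + (1) + (2) + (-2) + (-2)
  = 0.
Dividing by |G| = 8 gives 0/8 = 0, matching the row-orthogonality relation <chi_1, chi_2> = [chi_1 = chi_2].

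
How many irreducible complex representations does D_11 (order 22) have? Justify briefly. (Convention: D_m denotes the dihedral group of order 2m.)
7

Solution. The number of irreducible complex representations of a finite group equals its number of conjugacy classes. D_11 has 7 conjugacy classes ((n+3)/2 for n odd), so D_11 (order 22) has exactly 7 irreducible complex representations.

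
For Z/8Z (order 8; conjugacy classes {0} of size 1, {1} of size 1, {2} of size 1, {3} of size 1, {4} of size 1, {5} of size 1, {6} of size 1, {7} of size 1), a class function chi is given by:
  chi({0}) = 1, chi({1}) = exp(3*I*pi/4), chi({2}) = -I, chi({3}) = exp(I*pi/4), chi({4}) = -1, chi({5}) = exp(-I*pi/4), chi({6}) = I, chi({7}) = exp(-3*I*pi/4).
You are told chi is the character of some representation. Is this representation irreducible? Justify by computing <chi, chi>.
Irreducible: <chi, chi> = 1.

Derivation: <chi, chi> = (1/|G|) sum_C |C| * |chi(C)|^2 = (1/8)[1*|1|^2 + 1*|exp(3*I*pi/4)|^2 + 1*|-I|^2 + 1*|exp(I*pi/4)|^2 + 1*|-1|^2 + 1*|exp(-I*pi/4)|^2 + 1*|I|^2 + 1*|exp(-3*I*pi/4)|^2]
  = (1/8)[(1) + (1) + (1) + (1) + (1) + (1) + (1) + (1)] = 8/8 = 1.
(Exp terms are combined using exp(i*s)*conj(exp(i*t)) = exp(i*(s-t)), and sums of them are collapsed using the identity that for every m > 1 the m distinct m-th roots of unity sum to 0, e.g. 1 + exp(2*I*pi/3) + exp(-2*I*pi/3) = 0.)
A character is irreducible iff <chi, chi> = 1, so this representation is irreducible.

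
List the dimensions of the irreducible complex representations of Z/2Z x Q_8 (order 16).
Dimensions: 1, 1, 1, 1, 1, 1, 1, 1, 2, 2

Argument: There are 10 irreducibles (= number of conjugacy classes). Their dimensions d_i satisfy sum d_i^2 = |G| = 16: 1 + 1 + 1 + 1 + 1 + 1 + 1 + 1 + 4 + 4 = 16. (For the product with Z/2Z: each of the 2 1-dim characters of Z/2Z tensors with each irrep of Q_8, giving 2 copies of each Q_8-dimension.)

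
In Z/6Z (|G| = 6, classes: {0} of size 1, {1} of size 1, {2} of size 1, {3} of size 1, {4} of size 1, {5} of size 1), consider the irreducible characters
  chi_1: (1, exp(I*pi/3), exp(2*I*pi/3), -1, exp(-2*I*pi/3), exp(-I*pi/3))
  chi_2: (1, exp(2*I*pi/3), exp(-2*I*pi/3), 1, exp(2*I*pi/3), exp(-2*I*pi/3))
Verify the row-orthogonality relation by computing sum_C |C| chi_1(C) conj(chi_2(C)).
Sum = 0; so <chi_1, chi_2> = 0 (distinct irreducibles are orthogonal).

Details: Compute term by term over conjugacy classes (|C| * chi_1(C) * conj(chi_2(C))):
  1*(1)*conj(1) + 1*(exp(I*pi/3))*conj(exp(2*I*pi/3)) + 1*(exp(2*I*pi/3))*conj(exp(-2*I*pi/3)) + 1*(-1)*conj(1) + 1*(exp(-2*I*pi/3))*conj(exp(2*I*pi/3)) + 1*(exp(-I*pi/3))*conj(exp(-2*I*pi/3))
  = (1) + (exp(-I*pi/3)) + (exp(-2*I*pi/3)) + (-1) + (exp(2*I*pi/3)) + (exp(I*pi/3))
  = 0.
(Exp terms are combined using exp(i*s)*conj(exp(i*t)) = exp(i*(s-t)), and sums of them are collapsed using the identity that for every m > 1 the m distinct m-th roots of unity sum to 0, e.g. 1 + exp(2*I*pi/3) + exp(-2*I*pi/3) = 0.)
Dividing by |G| = 6 gives 0/6 = 0, matching the row-orthogonality relation <chi_1, chi_2> = [chi_1 = chi_2].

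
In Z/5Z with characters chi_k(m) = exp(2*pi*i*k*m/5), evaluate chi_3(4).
chi_3(4) = zeta_5^12 = exp(4*I*pi/5)

Proof sketch: chi_3(4) = zeta_5^(3*4) = zeta_5^12. Since zeta_5^5 = 1, this equals zeta_5^2 = exp(2*pi*i*2/5) = exp(4*I*pi/5).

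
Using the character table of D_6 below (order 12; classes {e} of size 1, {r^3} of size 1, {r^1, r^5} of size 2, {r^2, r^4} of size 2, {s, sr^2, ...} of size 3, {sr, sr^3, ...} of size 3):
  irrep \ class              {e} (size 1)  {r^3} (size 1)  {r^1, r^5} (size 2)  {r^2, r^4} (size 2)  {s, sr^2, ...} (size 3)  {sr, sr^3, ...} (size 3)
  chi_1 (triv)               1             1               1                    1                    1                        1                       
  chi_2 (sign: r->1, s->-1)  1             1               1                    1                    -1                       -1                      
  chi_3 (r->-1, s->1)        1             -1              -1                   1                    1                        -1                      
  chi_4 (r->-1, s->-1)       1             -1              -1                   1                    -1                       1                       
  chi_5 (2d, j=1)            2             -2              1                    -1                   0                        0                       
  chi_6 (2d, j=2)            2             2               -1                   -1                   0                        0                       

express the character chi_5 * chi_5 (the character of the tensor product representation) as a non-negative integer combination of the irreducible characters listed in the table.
chi_5 tensor chi_5 = chi_1 + chi_2 + chi_6 (all other irreducibles have multiplicity 0).

Details: The character of a tensor product is the pointwise product (chi_5 * chi_5)(C) = chi_5(C) * chi_5(C):
  {e}: (2)*(2), {r^3}: (-2)*(-2), {r^1, r^5}: (1)*(1), {r^2, r^4}: (-1)*(-1), {s, sr^2, ...}: (0)*(0), {sr, sr^3, ...}: (0)*(0)
so (chi_5 * chi_5) takes values
  {e} -> 4, {r^3} -> 4, {r^1, r^5} -> 1, {r^2, r^4} -> 1, {s, sr^2, ...} -> 0, {sr, sr^3, ...} -> 0.
Now take the inner product of this character with each irreducible chi from the table, <chi_5*chi_5, chi> = (1/12) sum_C |C| (chi_5*chi_5)(C) conj(chi(C)):
  <chi_5*chi_5, chi_1> = (1/12)[1*(4)*conj(1) + 1*(4)*conj(1) + 2*(1)*conj(1) + 2*(1)*conj(1) + 3*(0)*conj(1) + 3*(0)*conj(1)]
      = (1/12)[(4) + (4) + (2) + (2) + (0) + (0)] = 12/12 = 1
  <chi_5*chi_5, chi_2> = (1/12)[1*(4)*conj(1) + 1*(4)*conj(1) + 2*(1)*conj(1) + 2*(1)*conj(1) + 3*(0)*conj(-1) + 3*(0)*conj(-1)]
      = (1/12)[(4) + (4) + (2) + (2) + (0) + (0)] = 12/12 = 1
  <chi_5*chi_5, chi_3> = (1/12)[1*(4)*conj(1) + 1*(4)*conj(-1) + 2*(1)*conj(-1) + 2*(1)*conj(1) + 3*(0)*conj(1) + 3*(0)*conj(-1)]
      = (1/12)[(4) + (-4) + (-2) + (2) + (0) + (0)] = 0/12 = 0
  <chi_5*chi_5, chi_4> = (1/12)[1*(4)*conj(1) + 1*(4)*conj(-1) + 2*(1)*conj(-1) + 2*(1)*conj(1) + 3*(0)*conj(-1) + 3*(0)*conj(1)]
      = (1/12)[(4) + (-4) + (-2) + (2) + (0) + (0)] = 0/12 = 0
  <chi_5*chi_5, chi_5> = (1/12)[1*(4)*conj(2) + 1*(4)*conj(-2) + 2*(1)*conj(1) + 2*(1)*conj(-1) + 3*(0)*conj(0) + 3*(0)*conj(0)]
      = (1/12)[(8) + (-8) + (2) + (-2) + (0) + (0)] = 0/12 = 0
  <chi_5*chi_5, chi_6> = (1/12)[1*(4)*conj(2) + 1*(4)*conj(2) + 2*(1)*conj(-1) + 2*(1)*conj(-1) + 3*(0)*conj(0) + 3*(0)*conj(0)]
      = (1/12)[(8) + (8) + (-2) + (-2) + (0) + (0)] = 12/12 = 1
Hence the multiplicities are chi_1: 1, chi_2: 1, chi_6: 1. Dimension check: dim(chi_5)*dim(chi_5) = 2*2 = 4 and sum (mult * dim) = 1*1 + 1*1 + 1*2 = 4.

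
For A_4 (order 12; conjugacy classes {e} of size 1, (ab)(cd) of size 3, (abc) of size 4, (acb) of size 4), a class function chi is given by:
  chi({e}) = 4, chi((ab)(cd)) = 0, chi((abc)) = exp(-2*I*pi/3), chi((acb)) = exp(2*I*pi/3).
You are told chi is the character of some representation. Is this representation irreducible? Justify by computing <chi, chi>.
Not irreducible (reducible): <chi, chi> = 2 > 1.

Solution. <chi, chi> = (1/|G|) sum_C |C| * |chi(C)|^2 = (1/12)[1*|4|^2 + 3*|0|^2 + 4*|exp(-2*I*pi/3)|^2 + 4*|exp(2*I*pi/3)|^2]
  = (1/12)[(16) + (0) + (4) + (4)] = 24/12 = 2.
(Exp terms are combined using exp(i*s)*conj(exp(i*t)) = exp(i*(s-t)), and sums of them are collapsed using the identity that for every m > 1 the m distinct m-th roots of unity sum to 0, e.g. 1 + exp(2*I*pi/3) + exp(-2*I*pi/3) = 0.)
A character is irreducible iff <chi, chi> = 1, so this representation is reducible.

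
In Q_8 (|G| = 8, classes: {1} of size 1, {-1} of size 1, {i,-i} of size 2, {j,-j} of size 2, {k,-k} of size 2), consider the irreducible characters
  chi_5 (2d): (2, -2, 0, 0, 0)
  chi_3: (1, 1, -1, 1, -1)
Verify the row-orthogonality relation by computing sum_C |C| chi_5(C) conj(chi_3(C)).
Sum = 0; so <chi_5, chi_3> = 0 (distinct irreducibles are orthogonal).

Working: Compute term by term over conjugacy classes (|C| * chi_5(C) * conj(chi_3(C))):
  1*(2)*conj(1) + 1*(-2)*conj(1) + 2*(0)*conj(-1) + 2*(0)*conj(1) + 2*(0)*conj(-1)
  = (2) + (-2) + (0) + (0) + (0)
  = 0.
Dividing by |G| = 8 gives 0/8 = 0, matching the row-orthogonality relation <chi_5, chi_3> = [chi_5 = chi_3].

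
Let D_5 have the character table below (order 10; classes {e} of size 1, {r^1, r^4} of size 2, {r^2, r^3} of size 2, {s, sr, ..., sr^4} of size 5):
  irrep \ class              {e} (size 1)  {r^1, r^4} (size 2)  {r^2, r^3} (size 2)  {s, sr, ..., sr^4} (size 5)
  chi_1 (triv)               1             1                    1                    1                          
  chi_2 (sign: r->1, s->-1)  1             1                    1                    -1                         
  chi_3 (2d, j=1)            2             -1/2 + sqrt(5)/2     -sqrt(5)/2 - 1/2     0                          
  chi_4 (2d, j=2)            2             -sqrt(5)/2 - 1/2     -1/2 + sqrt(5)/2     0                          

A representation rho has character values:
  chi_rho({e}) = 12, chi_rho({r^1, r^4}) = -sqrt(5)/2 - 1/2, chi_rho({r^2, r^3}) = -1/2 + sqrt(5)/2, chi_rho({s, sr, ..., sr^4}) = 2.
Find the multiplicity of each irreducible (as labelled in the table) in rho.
Multiplicities: chi_1: 2, chi_2: 0, chi_3: 2, chi_4: 3.

Working: Use <chi_rho, chi> = (1/|G|) sum_C |C| * chi_rho(C) * conj(chi(C)) with |G| = 10 for each irreducible chi in the table:
  <chi_rho, chi_1> = (1/10)[1*(12)*conj(1) + 2*(-sqrt(5)/2 - 1/2)*conj(1) + 2*(-1/2 + sqrt(5)/2)*conj(1) + 5*(2)*conj(1)]
      = (1/10)[(12) + (-sqrt(5) - 1) + (-1 + sqrt(5)) + (10)] = 20/10 = 2
  <chi_rho, chi_2> = (1/10)[1*(12)*conj(1) + 2*(-sqrt(5)/2 - 1/2)*conj(1) + 2*(-1/2 + sqrt(5)/2)*conj(1) + 5*(2)*conj(-1)]
      = (1/10)[(12) + (-sqrt(5) - 1) + (-1 + sqrt(5)) + (-10)] = 0/10 = 0
  <chi_rho, chi_3> = (1/10)[1*(12)*conj(2) + 2*(-sqrt(5)/2 - 1/2)*conj(-1/2 + sqrt(5)/2) + 2*(-1/2 + sqrt(5)/2)*conj(-sqrt(5)/2 - 1/2) + 5*(2)*conj(0)]
      = (1/10)[(24) + (-2) + (-2) + (0)] = 20/10 = 2
  <chi_rho, chi_4> = (1/10)[1*(12)*conj(2) + 2*(-sqrt(5)/2 - 1/2)*conj(-sqrt(5)/2 - 1/2) + 2*(-1/2 + sqrt(5)/2)*conj(-1/2 + sqrt(5)/2) + 5*(2)*conj(0)]
      = (1/10)[(24) + (sqrt(5) + 3) + (3 - sqrt(5)) + (0)] = 30/10 = 3
Dimension check: dim(rho) = sum (mult * dim) = 2*1 + 0*1 + 2*2 + 3*2 = 12 = chi_rho(e) = 12.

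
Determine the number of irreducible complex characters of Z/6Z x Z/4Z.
24

Proof sketch: The number of irreducible complex representations of a finite group equals its number of conjugacy classes. Z/6Z x Z/4Z is abelian of order 24, so every element is its own conjugacy class: 24 classes, so Z/6Z x Z/4Z (order 24) has exactly 24 irreducible complex representations.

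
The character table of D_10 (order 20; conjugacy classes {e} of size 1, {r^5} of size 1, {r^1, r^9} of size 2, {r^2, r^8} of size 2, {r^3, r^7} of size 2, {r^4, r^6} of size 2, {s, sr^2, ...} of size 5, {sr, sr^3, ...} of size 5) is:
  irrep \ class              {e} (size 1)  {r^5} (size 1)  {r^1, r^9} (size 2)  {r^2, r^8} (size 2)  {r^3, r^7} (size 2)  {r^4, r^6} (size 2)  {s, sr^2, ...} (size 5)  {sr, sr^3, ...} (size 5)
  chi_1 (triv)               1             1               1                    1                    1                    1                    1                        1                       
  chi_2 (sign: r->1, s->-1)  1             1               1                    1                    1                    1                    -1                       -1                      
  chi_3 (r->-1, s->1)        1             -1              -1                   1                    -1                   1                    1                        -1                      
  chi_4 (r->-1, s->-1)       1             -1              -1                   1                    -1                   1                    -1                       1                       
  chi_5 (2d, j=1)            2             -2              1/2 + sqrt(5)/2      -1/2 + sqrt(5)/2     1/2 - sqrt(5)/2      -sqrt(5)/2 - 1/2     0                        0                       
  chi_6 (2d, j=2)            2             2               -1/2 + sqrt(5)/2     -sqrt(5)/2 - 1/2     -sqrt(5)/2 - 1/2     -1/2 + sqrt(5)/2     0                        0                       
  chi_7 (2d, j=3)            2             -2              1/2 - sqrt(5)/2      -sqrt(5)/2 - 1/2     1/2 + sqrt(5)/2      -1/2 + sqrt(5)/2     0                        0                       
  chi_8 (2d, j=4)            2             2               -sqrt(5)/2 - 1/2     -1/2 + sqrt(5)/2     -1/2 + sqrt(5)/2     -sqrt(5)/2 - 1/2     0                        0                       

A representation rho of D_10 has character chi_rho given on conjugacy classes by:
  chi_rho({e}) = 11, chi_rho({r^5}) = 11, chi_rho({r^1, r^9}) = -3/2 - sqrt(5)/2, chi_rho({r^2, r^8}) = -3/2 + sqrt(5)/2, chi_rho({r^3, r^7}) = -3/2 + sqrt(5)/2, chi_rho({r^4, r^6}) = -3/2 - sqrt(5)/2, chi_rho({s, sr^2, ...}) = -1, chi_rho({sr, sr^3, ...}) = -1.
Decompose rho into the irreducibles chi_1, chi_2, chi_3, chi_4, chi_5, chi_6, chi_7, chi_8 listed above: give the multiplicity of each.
Multiplicities: chi_1: 0, chi_2: 1, chi_3: 0, chi_4: 0, chi_5: 0, chi_6: 2, chi_7: 0, chi_8: 3.

Why: Use <chi_rho, chi> = (1/|G|) sum_C |C| * chi_rho(C) * conj(chi(C)) with |G| = 20 for each irreducible chi in the table:
  <chi_rho, chi_1> = (1/20)[1*(11)*conj(1) + 1*(11)*conj(1) + 2*(-3/2 - sqrt(5)/2)*conj(1) + 2*(-3/2 + sqrt(5)/2)*conj(1) + 2*(-3/2 + sqrt(5)/2)*conj(1) + 2*(-3/2 - sqrt(5)/2)*conj(1) + 5*(-1)*conj(1) + 5*(-1)*conj(1)]
      = (1/20)[(11) + (11) + (-3 - sqrt(5)) + (-3 + sqrt(5)) + (-3 + sqrt(5)) + (-3 - sqrt(5)) + (-5) + (-5)] = 0/20 = 0
  <chi_rho, chi_2> = (1/20)[1*(11)*conj(1) + 1*(11)*conj(1) + 2*(-3/2 - sqrt(5)/2)*conj(1) + 2*(-3/2 + sqrt(5)/2)*conj(1) + 2*(-3/2 + sqrt(5)/2)*conj(1) + 2*(-3/2 - sqrt(5)/2)*conj(1) + 5*(-1)*conj(-1) + 5*(-1)*conj(-1)]
      = (1/20)[(11) + (11) + (-3 - sqrt(5)) + (-3 + sqrt(5)) + (-3 + sqrt(5)) + (-3 - sqrt(5)) + (5) + (5)] = 20/20 = 1
  <chi_rho, chi_3> = (1/20)[1*(11)*conj(1) + 1*(11)*conj(-1) + 2*(-3/2 - sqrt(5)/2)*conj(-1) + 2*(-3/2 + sqrt(5)/2)*conj(1) + 2*(-3/2 + sqrt(5)/2)*conj(-1) + 2*(-3/2 - sqrt(5)/2)*conj(1) + 5*(-1)*conj(1) + 5*(-1)*conj(-1)]
      = (1/20)[(11) + (-11) + (sqrt(5) + 3) + (-3 + sqrt(5)) + (3 - sqrt(5)) + (-3 - sqrt(5)) + (-5) + (5)] = 0/20 = 0
  <chi_rho, chi_4> = (1/20)[1*(11)*conj(1) + 1*(11)*conj(-1) + 2*(-3/2 - sqrt(5)/2)*conj(-1) + 2*(-3/2 + sqrt(5)/2)*conj(1) + 2*(-3/2 + sqrt(5)/2)*conj(-1) + 2*(-3/2 - sqrt(5)/2)*conj(1) + 5*(-1)*conj(-1) + 5*(-1)*conj(1)]
      = (1/20)[(11) + (-11) + (sqrt(5) + 3) + (-3 + sqrt(5)) + (3 - sqrt(5)) + (-3 - sqrt(5)) + (5) + (-5)] = 0/20 = 0
  <chi_rho, chi_5> = (1/20)[1*(11)*conj(2) + 1*(11)*conj(-2) + 2*(-3/2 - sqrt(5)/2)*conj(1/2 + sqrt(5)/2) + 2*(-3/2 + sqrt(5)/2)*conj(-1/2 + sqrt(5)/2) + 2*(-3/2 + sqrt(5)/2)*conj(1/2 - sqrt(5)/2) + 2*(-3/2 - sqrt(5)/2)*conj(-sqrt(5)/2 - 1/2) + 5*(-1)*conj(0) + 5*(-1)*conj(0)]
      = (1/20)[(22) + (-22) + (-2*sqrt(5) - 4) + (4 - 2*sqrt(5)) + (-4 + 2*sqrt(5)) + (4 + 2*sqrt(5)) + (0) + (0)] = 0/20 = 0
  <chi_rho, chi_6> = (1/20)[1*(11)*conj(2) + 1*(11)*conj(2) + 2*(-3/2 - sqrt(5)/2)*conj(-1/2 + sqrt(5)/2) + 2*(-3/2 + sqrt(5)/2)*conj(-sqrt(5)/2 - 1/2) + 2*(-3/2 + sqrt(5)/2)*conj(-sqrt(5)/2 - 1/2) + 2*(-3/2 - sqrt(5)/2)*conj(-1/2 + sqrt(5)/2) + 5*(-1)*conj(0) + 5*(-1)*conj(0)]
      = (1/20)[(22) + (22) + (-sqrt(5) - 1) + (-1 + sqrt(5)) + (-1 + sqrt(5)) + (-sqrt(5) - 1) + (0) + (0)] = 40/20 = 2
  <chi_rho, chi_7> = (1/20)[1*(11)*conj(2) + 1*(11)*conj(-2) + 2*(-3/2 - sqrt(5)/2)*conj(1/2 - sqrt(5)/2) + 2*(-3/2 + sqrt(5)/2)*conj(-sqrt(5)/2 - 1/2) + 2*(-3/2 + sqrt(5)/2)*conj(1/2 + sqrt(5)/2) + 2*(-3/2 - sqrt(5)/2)*conj(-1/2 + sqrt(5)/2) + 5*(-1)*conj(0) + 5*(-1)*conj(0)]
      = (1/20)[(22) + (-22) + (1 + sqrt(5)) + (-1 + sqrt(5)) + (1 - sqrt(5)) + (-sqrt(5) - 1) + (0) + (0)] = 0/20 = 0
  <chi_rho, chi_8> = (1/20)[1*(11)*conj(2) + 1*(11)*conj(2) + 2*(-3/2 - sqrt(5)/2)*conj(-sqrt(5)/2 - 1/2) + 2*(-3/2 + sqrt(5)/2)*conj(-1/2 + sqrt(5)/2) + 2*(-3/2 + sqrt(5)/2)*conj(-1/2 + sqrt(5)/2) + 2*(-3/2 - sqrt(5)/2)*conj(-sqrt(5)/2 - 1/2) + 5*(-1)*conj(0) + 5*(-1)*conj(0)]
      = (1/20)[(22) + (22) + (4 + 2*sqrt(5)) + (4 - 2*sqrt(5)) + (4 - 2*sqrt(5)) + (4 + 2*sqrt(5)) + (0) + (0)] = 60/20 = 3
Dimension check: dim(rho) = sum (mult * dim) = 0*1 + 1*1 + 0*1 + 0*1 + 0*2 + 2*2 + 0*2 + 3*2 = 11 = chi_rho(e) = 11.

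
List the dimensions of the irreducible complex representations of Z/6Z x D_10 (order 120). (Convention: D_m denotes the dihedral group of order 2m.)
Dimensions: 1, 1, 1, 1, 1, 1, 1, 1, 1, 1, 1, 1, 1, 1, 1, 1, 1, 1, 1, 1, 1, 1, 1, 1, 2, 2, 2, 2, 2, 2, 2, 2, 2, 2, 2, 2, 2, 2, 2, 2, 2, 2, 2, 2, 2, 2, 2, 2

Details: There are 48 irreducibles (= number of conjugacy classes). Their dimensions d_i satisfy sum d_i^2 = |G| = 120: 1 + 1 + 1 + 1 + 1 + 1 + 1 + 1 + 1 + 1 + 1 + 1 + 1 + 1 + 1 + 1 + 1 + 1 + 1 + 1 + 1 + 1 + 1 + 1 + 4 + 4 + 4 + 4 + 4 + 4 + 4 + 4 + 4 + 4 + 4 + 4 + 4 + 4 + 4 + 4 + 4 + 4 + 4 + 4 + 4 + 4 + 4 + 4 = 120. (For the product with Z/6Z: each of the 6 1-dim characters of Z/6Z tensors with each irrep of D_10, giving 6 copies of each D_10-dimension.)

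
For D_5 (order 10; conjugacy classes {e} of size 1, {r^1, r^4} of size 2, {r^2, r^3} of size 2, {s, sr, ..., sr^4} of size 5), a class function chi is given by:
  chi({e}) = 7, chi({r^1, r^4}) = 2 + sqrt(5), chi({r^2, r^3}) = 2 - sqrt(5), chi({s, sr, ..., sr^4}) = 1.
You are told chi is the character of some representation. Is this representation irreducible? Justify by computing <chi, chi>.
Not irreducible (reducible): <chi, chi> = 9 > 1.

Argument: <chi, chi> = (1/|G|) sum_C |C| * |chi(C)|^2 = (1/10)[1*|7|^2 + 2*|2 + sqrt(5)|^2 + 2*|2 - sqrt(5)|^2 + 5*|1|^2]
  = (1/10)[(49) + (8*sqrt(5) + 18) + (18 - 8*sqrt(5)) + (5)] = 90/10 = 9.
A character is irreducible iff <chi, chi> = 1, so this representation is reducible.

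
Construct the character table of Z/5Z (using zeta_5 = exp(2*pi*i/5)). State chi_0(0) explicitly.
Character table of Z/5Z (irreps indexed chi_0,...,chi_4 with chi_k(m) = zeta_5^(k*m), zeta_5 = exp(2*pi*i/5)):
  irrep \ class  {0} (size 1)  {1} (size 1)    {2} (size 1)    {3} (size 1)    {4} (size 1)  
  chi_0          1             1               1               1               1             
  chi_1          1             exp(2*I*pi/5)   exp(4*I*pi/5)   exp(-4*I*pi/5)  exp(-2*I*pi/5)
  chi_2          1             exp(4*I*pi/5)   exp(-2*I*pi/5)  exp(2*I*pi/5)   exp(-4*I*pi/5)
  chi_3          1             exp(-4*I*pi/5)  exp(2*I*pi/5)   exp(-2*I*pi/5)  exp(4*I*pi/5) 
  chi_4          1             exp(-2*I*pi/5)  exp(-4*I*pi/5)  exp(4*I*pi/5)   exp(2*I*pi/5) 

Spot check: chi_0(0) = zeta_5^(0*0) = zeta_5^0 = 1.

Justification: Z/5Z is abelian, so all 5 irreducible complex representations are 1-dimensional. They are given by chi_k(m) = zeta_5^(k*m) for k = 0,...,4. Row orthogonality: sum_m chi_k(m) conj(chi_l(m)) = 5 * [k = l].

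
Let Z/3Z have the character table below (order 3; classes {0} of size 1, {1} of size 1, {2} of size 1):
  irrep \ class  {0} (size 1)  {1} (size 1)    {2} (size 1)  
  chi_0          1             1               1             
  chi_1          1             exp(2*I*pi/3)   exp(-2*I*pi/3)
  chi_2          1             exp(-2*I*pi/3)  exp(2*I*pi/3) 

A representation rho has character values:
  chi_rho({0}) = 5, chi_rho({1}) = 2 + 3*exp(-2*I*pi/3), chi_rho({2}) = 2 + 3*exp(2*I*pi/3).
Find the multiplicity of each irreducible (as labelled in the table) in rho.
Multiplicities: chi_0: 2, chi_1: 0, chi_2: 3.

Working: Use <chi_rho, chi> = (1/|G|) sum_C |C| * chi_rho(C) * conj(chi(C)) with |G| = 3 for each irreducible chi in the table:
  <chi_rho, chi_0> = (1/3)[1*(5)*conj(1) + 1*(2 + 3*exp(-2*I*pi/3))*conj(1) + 1*(2 + 3*exp(2*I*pi/3))*conj(1)]
      = (1/3)[(5) + (2 + 3*exp(-2*I*pi/3)) + (2 + 3*exp(2*I*pi/3))] = 6/3 = 2
  <chi_rho, chi_1> = (1/3)[1*(5)*conj(1) + 1*(2 + 3*exp(-2*I*pi/3))*conj(exp(2*I*pi/3)) + 1*(2 + 3*exp(2*I*pi/3))*conj(exp(-2*I*pi/3))]
      = (1/3)[(5) + (2*exp(-2*I*pi/3) + 3*exp(2*I*pi/3)) + (3*exp(-2*I*pi/3) + 2*exp(2*I*pi/3))] = 0/3 = 0
  <chi_rho, chi_2> = (1/3)[1*(5)*conj(1) + 1*(2 + 3*exp(-2*I*pi/3))*conj(exp(-2*I*pi/3)) + 1*(2 + 3*exp(2*I*pi/3))*conj(exp(2*I*pi/3))]
      = (1/3)[(5) + (3 + 2*exp(2*I*pi/3)) + (3 + 2*exp(-2*I*pi/3))] = 9/3 = 3
(Exp terms are combined using exp(i*s)*conj(exp(i*t)) = exp(i*(s-t)), and sums of them are collapsed using the identity that for every m > 1 the m distinct m-th roots of unity sum to 0, e.g. 1 + exp(2*I*pi/3) + exp(-2*I*pi/3) = 0.)
Dimension check: dim(rho) = sum (mult * dim) = 2*1 + 0*1 + 3*1 = 5 = chi_rho(e) = 5.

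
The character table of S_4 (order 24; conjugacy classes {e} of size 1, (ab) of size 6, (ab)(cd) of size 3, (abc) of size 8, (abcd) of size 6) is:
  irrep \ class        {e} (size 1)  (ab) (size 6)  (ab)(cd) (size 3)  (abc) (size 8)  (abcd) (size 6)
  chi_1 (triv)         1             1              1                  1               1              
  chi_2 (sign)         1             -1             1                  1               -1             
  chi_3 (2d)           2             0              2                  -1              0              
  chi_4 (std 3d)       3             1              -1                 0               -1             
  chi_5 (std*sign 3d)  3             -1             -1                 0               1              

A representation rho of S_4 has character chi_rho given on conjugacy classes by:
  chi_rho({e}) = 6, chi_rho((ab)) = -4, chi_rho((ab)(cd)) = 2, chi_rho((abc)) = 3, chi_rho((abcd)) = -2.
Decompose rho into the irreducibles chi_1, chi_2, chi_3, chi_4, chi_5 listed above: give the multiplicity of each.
Multiplicities: chi_1: 0, chi_2: 3, chi_3: 0, chi_4: 0, chi_5: 1.

Explanation: Use <chi_rho, chi> = (1/|G|) sum_C |C| * chi_rho(C) * conj(chi(C)) with |G| = 24 for each irreducible chi in the table:
  <chi_rho, chi_1> = (1/24)[1*(6)*conj(1) + 6*(-4)*conj(1) + 3*(2)*conj(1) + 8*(3)*conj(1) + 6*(-2)*conj(1)]
      = (1/24)[(6) + (-24) + (6) + (24) + (-12)] = 0/24 = 0
  <chi_rho, chi_2> = (1/24)[1*(6)*conj(1) + 6*(-4)*conj(-1) + 3*(2)*conj(1) + 8*(3)*conj(1) + 6*(-2)*conj(-1)]
      = (1/24)[(6) + (24) + (6) + (24) + (12)] = 72/24 = 3
  <chi_rho, chi_3> = (1/24)[1*(6)*conj(2) + 6*(-4)*conj(0) + 3*(2)*conj(2) + 8*(3)*conj(-1) + 6*(-2)*conj(0)]
      = (1/24)[(12) + (0) + (12) + (-24) + (0)] = 0/24 = 0
  <chi_rho, chi_4> = (1/24)[1*(6)*conj(3) + 6*(-4)*conj(1) + 3*(2)*conj(-1) + 8*(3)*conj(0) + 6*(-2)*conj(-1)]
      = (1/24)[(18) + (-24) + (-6) + (0) + (12)] = 0/24 = 0
  <chi_rho, chi_5> = (1/24)[1*(6)*conj(3) + 6*(-4)*conj(-1) + 3*(2)*conj(-1) + 8*(3)*conj(0) + 6*(-2)*conj(1)]
      = (1/24)[(18) + (24) + (-6) + (0) + (-12)] = 24/24 = 1
Dimension check: dim(rho) = sum (mult * dim) = 0*1 + 3*1 + 0*2 + 0*3 + 1*3 = 6 = chi_rho(e) = 6.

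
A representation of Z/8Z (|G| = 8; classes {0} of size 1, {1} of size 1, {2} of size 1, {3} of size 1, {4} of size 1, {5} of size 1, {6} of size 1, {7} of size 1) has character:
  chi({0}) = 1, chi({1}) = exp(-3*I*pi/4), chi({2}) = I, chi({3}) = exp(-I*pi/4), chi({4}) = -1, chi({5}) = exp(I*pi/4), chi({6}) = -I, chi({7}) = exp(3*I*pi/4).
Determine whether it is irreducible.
Irreducible: <chi, chi> = 1.

Solution. <chi, chi> = (1/|G|) sum_C |C| * |chi(C)|^2 = (1/8)[1*|1|^2 + 1*|exp(-3*I*pi/4)|^2 + 1*|I|^2 + 1*|exp(-I*pi/4)|^2 + 1*|-1|^2 + 1*|exp(I*pi/4)|^2 + 1*|-I|^2 + 1*|exp(3*I*pi/4)|^2]
  = (1/8)[(1) + (1) + (1) + (1) + (1) + (1) + (1) + (1)] = 8/8 = 1.
(Exp terms are combined using exp(i*s)*conj(exp(i*t)) = exp(i*(s-t)), and sums of them are collapsed using the identity that for every m > 1 the m distinct m-th roots of unity sum to 0, e.g. 1 + exp(2*I*pi/3) + exp(-2*I*pi/3) = 0.)
A character is irreducible iff <chi, chi> = 1, so this representation is irreducible.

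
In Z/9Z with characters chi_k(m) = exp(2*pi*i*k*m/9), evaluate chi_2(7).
chi_2(7) = zeta_9^14 = exp(-8*I*pi/9)

Explanation: chi_2(7) = zeta_9^(2*7) = zeta_9^14. Since zeta_9^9 = 1, this equals zeta_9^5 = exp(2*pi*i*5/9) = exp(-8*I*pi/9).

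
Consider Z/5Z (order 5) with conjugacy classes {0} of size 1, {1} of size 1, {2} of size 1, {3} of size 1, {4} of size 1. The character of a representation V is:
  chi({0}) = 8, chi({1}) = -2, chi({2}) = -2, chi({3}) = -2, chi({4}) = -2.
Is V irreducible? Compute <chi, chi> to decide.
Not irreducible (reducible): <chi, chi> = 16 > 1.

Working: <chi, chi> = (1/|G|) sum_C |C| * |chi(C)|^2 = (1/5)[1*|8|^2 + 1*|-2|^2 + 1*|-2|^2 + 1*|-2|^2 + 1*|-2|^2]
  = (1/5)[(64) + (4) + (4) + (4) + (4)] = 80/5 = 16.
(Exp terms are combined using exp(i*s)*conj(exp(i*t)) = exp(i*(s-t)), and sums of them are collapsed using the identity that for every m > 1 the m distinct m-th roots of unity sum to 0, e.g. 1 + exp(2*I*pi/3) + exp(-2*I*pi/3) = 0.)
A character is irreducible iff <chi, chi> = 1, so this representation is reducible.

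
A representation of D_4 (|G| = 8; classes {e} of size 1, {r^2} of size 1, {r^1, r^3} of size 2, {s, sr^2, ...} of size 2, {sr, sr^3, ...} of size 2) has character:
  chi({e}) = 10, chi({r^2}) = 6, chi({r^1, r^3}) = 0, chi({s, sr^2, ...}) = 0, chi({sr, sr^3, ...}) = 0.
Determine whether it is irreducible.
Not irreducible (reducible): <chi, chi> = 17 > 1.

Derivation: <chi, chi> = (1/|G|) sum_C |C| * |chi(C)|^2 = (1/8)[1*|10|^2 + 1*|6|^2 + 2*|0|^2 + 2*|0|^2 + 2*|0|^2]
  = (1/8)[(100) + (36) + (0) + (0) + (0)] = 136/8 = 17.
A character is irreducible iff <chi, chi> = 1, so this representation is reducible.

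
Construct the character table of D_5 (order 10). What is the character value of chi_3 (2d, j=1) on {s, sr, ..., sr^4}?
Conjugacy classes: {e} of size 1, {r^1, r^4} of size 2, {r^2, r^3} of size 2, {s, sr, ..., sr^4} of size 5.
Character table:
  irrep \ class              {e} (size 1)  {r^1, r^4} (size 2)  {r^2, r^3} (size 2)  {s, sr, ..., sr^4} (size 5)
  chi_1 (triv)               1             1                    1                    1                          
  chi_2 (sign: r->1, s->-1)  1             1                    1                    -1                         
  chi_3 (2d, j=1)            2             -1/2 + sqrt(5)/2     -sqrt(5)/2 - 1/2     0                          
  chi_4 (2d, j=2)            2             -sqrt(5)/2 - 1/2     -1/2 + sqrt(5)/2     0                          

Spot check: chi_3 (2d, j=1) on {s, sr, ..., sr^4} = 0.

Why: D_5 has order 2*5 = 10 with 4 conjugacy classes, hence 4 irreducibles. Sum of squared dims 1 + 1 + 4 + 4 = 10 = |G|. Linear characters come from the abelianisation; the 2-dimensional irreps have character r^k -> 2*cos(2*pi*j*k/5), reflections -> 0.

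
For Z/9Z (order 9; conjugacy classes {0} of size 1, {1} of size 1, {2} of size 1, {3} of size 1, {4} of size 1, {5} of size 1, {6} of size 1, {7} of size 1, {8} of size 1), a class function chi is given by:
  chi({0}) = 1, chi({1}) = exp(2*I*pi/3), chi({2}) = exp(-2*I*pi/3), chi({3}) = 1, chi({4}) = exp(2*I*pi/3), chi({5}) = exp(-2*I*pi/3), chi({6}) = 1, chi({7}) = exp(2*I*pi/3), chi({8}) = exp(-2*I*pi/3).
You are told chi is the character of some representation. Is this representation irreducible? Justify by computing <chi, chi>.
Irreducible: <chi, chi> = 1.

Proof sketch: <chi, chi> = (1/|G|) sum_C |C| * |chi(C)|^2 = (1/9)[1*|1|^2 + 1*|exp(2*I*pi/3)|^2 + 1*|exp(-2*I*pi/3)|^2 + 1*|1|^2 + 1*|exp(2*I*pi/3)|^2 + 1*|exp(-2*I*pi/3)|^2 + 1*|1|^2 + 1*|exp(2*I*pi/3)|^2 + 1*|exp(-2*I*pi/3)|^2]
  = (1/9)[(1) + (1) + (1) + (1) + (1) + (1) + (1) + (1) + (1)] = 9/9 = 1.
(Exp terms are combined using exp(i*s)*conj(exp(i*t)) = exp(i*(s-t)), and sums of them are collapsed using the identity that for every m > 1 the m distinct m-th roots of unity sum to 0, e.g. 1 + exp(2*I*pi/3) + exp(-2*I*pi/3) = 0.)
A character is irreducible iff <chi, chi> = 1, so this representation is irreducible.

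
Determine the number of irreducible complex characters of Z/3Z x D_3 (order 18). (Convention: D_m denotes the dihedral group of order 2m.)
9

Proof sketch: The number of irreducible complex representations of a finite group equals its number of conjugacy classes. For a direct product, #classes(G x H) = #classes(G) * #classes(H). Z/3Z has 3 classes (abelian), D_3 has 3 classes, so 3 * 3 = 9, so Z/3Z x D_3 (order 18) has exactly 9 irreducible complex representations.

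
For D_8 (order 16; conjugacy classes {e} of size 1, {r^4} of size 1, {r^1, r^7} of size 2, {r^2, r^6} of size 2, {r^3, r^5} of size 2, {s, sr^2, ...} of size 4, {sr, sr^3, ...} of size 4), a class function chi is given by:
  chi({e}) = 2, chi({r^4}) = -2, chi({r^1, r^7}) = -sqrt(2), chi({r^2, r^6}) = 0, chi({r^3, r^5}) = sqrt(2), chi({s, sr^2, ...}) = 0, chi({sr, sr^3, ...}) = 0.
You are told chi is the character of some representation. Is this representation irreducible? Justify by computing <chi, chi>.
Irreducible: <chi, chi> = 1.

Explanation: <chi, chi> = (1/|G|) sum_C |C| * |chi(C)|^2 = (1/16)[1*|2|^2 + 1*|-2|^2 + 2*|-sqrt(2)|^2 + 2*|0|^2 + 2*|sqrt(2)|^2 + 4*|0|^2 + 4*|0|^2]
  = (1/16)[(4) + (4) + (4) + (0) + (4) + (0) + (0)] = 16/16 = 1.
A character is irreducible iff <chi, chi> = 1, so this representation is irreducible.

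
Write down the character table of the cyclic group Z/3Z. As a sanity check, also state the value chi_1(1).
Character table of Z/3Z (irreps indexed chi_0,...,chi_2 with chi_k(m) = zeta_3^(k*m), zeta_3 = exp(2*pi*i/3)):
  irrep \ class  {0} (size 1)  {1} (size 1)    {2} (size 1)  
  chi_0          1             1               1             
  chi_1          1             exp(2*I*pi/3)   exp(-2*I*pi/3)
  chi_2          1             exp(-2*I*pi/3)  exp(2*I*pi/3) 

Spot check: chi_1(1) = zeta_3^(1*1) = zeta_3^1 = exp(2*I*pi/3).

Reasoning: Z/3Z is abelian, so all 3 irreducible complex representations are 1-dimensional. They are given by chi_k(m) = zeta_3^(k*m) for k = 0,...,2. Row orthogonality: sum_m chi_k(m) conj(chi_l(m)) = 3 * [k = l].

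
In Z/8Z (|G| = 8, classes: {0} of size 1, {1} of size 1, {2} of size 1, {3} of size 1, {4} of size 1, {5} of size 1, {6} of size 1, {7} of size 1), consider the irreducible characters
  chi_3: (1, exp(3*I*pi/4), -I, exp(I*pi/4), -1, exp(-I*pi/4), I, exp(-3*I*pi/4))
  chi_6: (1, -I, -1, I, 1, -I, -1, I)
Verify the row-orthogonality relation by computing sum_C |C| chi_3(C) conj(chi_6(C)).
Sum = 0; so <chi_3, chi_6> = 0 (distinct irreducibles are orthogonal).

Derivation: Compute term by term over conjugacy classes (|C| * chi_3(C) * conj(chi_6(C))):
  1*(1)*conj(1) + 1*(exp(3*I*pi/4))*conj(-I) + 1*(-I)*conj(-1) + 1*(exp(I*pi/4))*conj(I) + 1*(-1)*conj(1) + 1*(exp(-I*pi/4))*conj(-I) + 1*(I)*conj(-1) + 1*(exp(-3*I*pi/4))*conj(I)
  = (1) + (exp(-3*I*pi/4)) + (I) + (-exp(3*I*pi/4)) + (-1) + (exp(I*pi/4)) + (-I) + (-exp(-I*pi/4))
  = 0.
(Exp terms are combined using exp(i*s)*conj(exp(i*t)) = exp(i*(s-t)), and sums of them are collapsed using the identity that for every m > 1 the m distinct m-th roots of unity sum to 0, e.g. 1 + exp(2*I*pi/3) + exp(-2*I*pi/3) = 0.)
Dividing by |G| = 8 gives 0/8 = 0, matching the row-orthogonality relation <chi_3, chi_6> = [chi_3 = chi_6].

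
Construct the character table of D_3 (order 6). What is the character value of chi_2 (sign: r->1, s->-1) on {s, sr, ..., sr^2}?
Conjugacy classes: {e} of size 1, {r^1, r^2} of size 2, {s, sr, ..., sr^2} of size 3.
Character table:
  irrep \ class              {e} (size 1)  {r^1, r^2} (size 2)  {s, sr, ..., sr^2} (size 3)
  chi_1 (triv)               1             1                    1                          
  chi_2 (sign: r->1, s->-1)  1             1                    -1                         
  chi_3 (2d, j=1)            2             -1                   0                          

Spot check: chi_2 (sign: r->1, s->-1) on {s, sr, ..., sr^2} = -1.

Derivation: D_3 has order 2*3 = 6 with 3 conjugacy classes, hence 3 irreducibles. Sum of squared dims 1 + 1 + 4 = 6 = |G|. Linear characters come from the abelianisation; the 2-dimensional irreps have character r^k -> 2*cos(2*pi*j*k/3), reflections -> 0.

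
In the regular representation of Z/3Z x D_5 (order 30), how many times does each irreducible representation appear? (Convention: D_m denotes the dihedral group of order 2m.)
Each irreducible V_i of dimension d_i appears with multiplicity d_i, i.e. rho_reg = (direct sum over all irreducibles V_i) d_i V_i. The irreducible dimensions for Z/3Z x D_5 are 1, 1, 1, 1, 1, 1, 2, 2, 2, 2, 2, 2: 6 irreducibles of dimension 1, each with multiplicity 1; 6 irreducibles of dimension 2, each with multiplicity 2. Total dimension 6*1*1 + 6*2*2 = 30 = |G|.

Working: General theorem: in the regular representation of a finite group G, each irreducible appears with multiplicity equal to its dimension. Check: dim(rho_reg) = sum d_i^2 = 1 + 1 + 1 + 1 + 1 + 1 + 4 + 4 + 4 + 4 + 4 + 4 = 30 = |G|.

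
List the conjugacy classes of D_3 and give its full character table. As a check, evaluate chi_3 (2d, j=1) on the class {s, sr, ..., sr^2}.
Conjugacy classes: {e} of size 1, {r^1, r^2} of size 2, {s, sr, ..., sr^2} of size 3.
Character table:
  irrep \ class              {e} (size 1)  {r^1, r^2} (size 2)  {s, sr, ..., sr^2} (size 3)
  chi_1 (triv)               1             1                    1                          
  chi_2 (sign: r->1, s->-1)  1             1                    -1                         
  chi_3 (2d, j=1)            2             -1                   0                          

Spot check: chi_3 (2d, j=1) on {s, sr, ..., sr^2} = 0.

Reasoning: D_3 has order 2*3 = 6 with 3 conjugacy classes, hence 3 irreducibles. Sum of squared dims 1 + 1 + 4 = 6 = |G|. Linear characters come from the abelianisation; the 2-dimensional irreps have character r^k -> 2*cos(2*pi*j*k/3), reflections -> 0.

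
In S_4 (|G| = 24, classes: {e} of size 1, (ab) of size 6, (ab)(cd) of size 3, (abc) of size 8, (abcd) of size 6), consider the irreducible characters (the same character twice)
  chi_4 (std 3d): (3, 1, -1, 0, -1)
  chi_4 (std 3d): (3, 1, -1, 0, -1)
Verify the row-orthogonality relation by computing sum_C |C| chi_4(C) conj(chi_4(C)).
Sum = 24 = |G| = 24; so <chi_4, chi_4> = 1 (norm-1 confirms irreducibility).

Explanation: Compute term by term over conjugacy classes (|C| * chi_4(C) * conj(chi_4(C))):
  1*(3)*conj(3) + 6*(1)*conj(1) + 3*(-1)*conj(-1) + 8*(0)*conj(0) + 6*(-1)*conj(-1)
  = (9) + (6) + (3) + (0) + (6)
  = 24.
Dividing by |G| = 24 gives 24/24 = 1, matching the row-orthogonality relation <chi_4, chi_4> = [chi_4 = chi_4].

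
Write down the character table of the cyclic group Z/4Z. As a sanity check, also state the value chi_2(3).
Character table of Z/4Z (irreps indexed chi_0,...,chi_3 with chi_k(m) = zeta_4^(k*m), zeta_4 = exp(2*pi*i/4)):
  irrep \ class  {0} (size 1)  {1} (size 1)  {2} (size 1)  {3} (size 1)
  chi_0          1             1             1             1           
  chi_1          1             I             -1            -I          
  chi_2          1             -1            1             -1          
  chi_3          1             -I            -1            I           

Spot check: chi_2(3) = zeta_4^(2*3) = zeta_4^6 = -1.

Argument: Z/4Z is abelian, so all 4 irreducible complex representations are 1-dimensional. They are given by chi_k(m) = zeta_4^(k*m) for k = 0,...,3. Row orthogonality: sum_m chi_k(m) conj(chi_l(m)) = 4 * [k = l].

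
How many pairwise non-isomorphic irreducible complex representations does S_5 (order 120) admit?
7

Details: The number of irreducible complex representations of a finite group equals its number of conjugacy classes. Conjugacy classes in S_5 correspond to cycle types, i.e. partitions of 5; there are p(5) = 7 of them, so S_5 (order 120) has exactly 7 irreducible complex representations.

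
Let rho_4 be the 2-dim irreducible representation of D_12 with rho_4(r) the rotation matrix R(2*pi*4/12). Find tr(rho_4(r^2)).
chi_{rho_4}(r^2) = 2*cos(2*pi*4*2/12) = -1

Justification: rho_4(r^2) is rotation by angle 2*pi*4*2/12, whose trace is 2*cos(2*pi*4*2/12) = -1.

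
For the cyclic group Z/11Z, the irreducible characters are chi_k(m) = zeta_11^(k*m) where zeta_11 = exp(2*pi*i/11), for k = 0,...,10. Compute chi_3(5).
chi_3(5) = zeta_11^15 = exp(8*I*pi/11)

Why: chi_3(5) = zeta_11^(3*5) = zeta_11^15. Since zeta_11^11 = 1, this equals zeta_11^4 = exp(2*pi*i*4/11) = exp(8*I*pi/11).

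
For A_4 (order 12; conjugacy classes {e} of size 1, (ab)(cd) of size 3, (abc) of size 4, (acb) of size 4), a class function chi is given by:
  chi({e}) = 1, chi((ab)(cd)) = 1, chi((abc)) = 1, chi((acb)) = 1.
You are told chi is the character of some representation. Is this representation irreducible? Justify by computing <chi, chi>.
Irreducible: <chi, chi> = 1.

Justification: <chi, chi> = (1/|G|) sum_C |C| * |chi(C)|^2 = (1/12)[1*|1|^2 + 3*|1|^2 + 4*|1|^2 + 4*|1|^2]
  = (1/12)[(1) + (3) + (4) + (4)] = 12/12 = 1.
(Exp terms are combined using exp(i*s)*conj(exp(i*t)) = exp(i*(s-t)), and sums of them are collapsed using the identity that for every m > 1 the m distinct m-th roots of unity sum to 0, e.g. 1 + exp(2*I*pi/3) + exp(-2*I*pi/3) = 0.)
A character is irreducible iff <chi, chi> = 1, so this representation is irreducible.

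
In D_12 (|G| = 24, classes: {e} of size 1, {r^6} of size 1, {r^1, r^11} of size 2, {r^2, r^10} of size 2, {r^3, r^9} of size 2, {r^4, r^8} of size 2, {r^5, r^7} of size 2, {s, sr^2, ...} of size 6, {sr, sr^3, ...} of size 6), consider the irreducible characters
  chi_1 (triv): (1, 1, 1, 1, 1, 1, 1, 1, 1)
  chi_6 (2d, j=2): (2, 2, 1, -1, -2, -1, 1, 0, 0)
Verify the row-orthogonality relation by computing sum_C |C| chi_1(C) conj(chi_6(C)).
Sum = 0; so <chi_1, chi_6> = 0 (distinct irreducibles are orthogonal).

Details: Compute term by term over conjugacy classes (|C| * chi_1(C) * conj(chi_6(C))):
  1*(1)*conj(2) + 1*(1)*conj(2) + 2*(1)*conj(1) + 2*(1)*conj(-1) + 2*(1)*conj(-2) + 2*(1)*conj(-1) + 2*(1)*conj(1) + 6*(1)*conj(0) + 6*(1)*conj(0)
  = (2) + (2) + (2) + (-2) + (-4) + (-2) + (2) + (0) + (0)
  = 0.
Dividing by |G| = 24 gives 0/24 = 0, matching the row-orthogonality relation <chi_1, chi_6> = [chi_1 = chi_6].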